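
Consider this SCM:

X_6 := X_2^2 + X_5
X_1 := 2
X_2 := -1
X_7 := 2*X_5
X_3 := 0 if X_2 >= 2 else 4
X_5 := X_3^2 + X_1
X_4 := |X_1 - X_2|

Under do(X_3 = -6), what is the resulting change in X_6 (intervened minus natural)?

The intervention breaks the incoming arrows to X_3: X_3 := 0 if X_2 >= 2 else 4 no longer applies, and X_3 = -6.
X_5 = X_3^2 + X_1  [with X_3=-6, X_1=2]  = 38
X_6 = X_2^2 + X_5  [with X_2=-1, X_5=38]  = 39
Without intervention: X_3 = 0 if X_2 >= 2 else 4  [with X_2=-1]  = 4; X_5 = X_3^2 + X_1  [with X_3=4, X_1=2]  = 18; X_6 = X_2^2 + X_5  [with X_2=-1, X_5=18]  = 19.
Change = 39 − 19 = 20.

20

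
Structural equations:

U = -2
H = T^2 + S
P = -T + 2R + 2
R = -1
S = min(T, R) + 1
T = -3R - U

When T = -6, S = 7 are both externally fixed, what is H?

Setting T = -6, S = 7 by intervention discards those variables' equations.
H = T^2 + S  [with T=-6, S=7]  = 43

43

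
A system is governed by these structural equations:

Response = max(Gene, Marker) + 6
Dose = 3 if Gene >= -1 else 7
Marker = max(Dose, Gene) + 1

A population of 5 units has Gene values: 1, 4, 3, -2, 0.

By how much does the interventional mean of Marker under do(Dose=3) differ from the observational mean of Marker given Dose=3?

-0.05

The intervention sets Dose=3 in all 5 units regardless of Gene. Recomputing Marker per unit gives 4, 5, 4, 4, 4; average 4.2.
Observing Dose=3 restricts to units where Dose's equation naturally yields 3: Gene ∈ {1, 4, 3, 0}. In that subpopulation Marker = 4, 5, 4, 4, mean 4.25.
Difference = 4.2 − 4.25 = -0.05.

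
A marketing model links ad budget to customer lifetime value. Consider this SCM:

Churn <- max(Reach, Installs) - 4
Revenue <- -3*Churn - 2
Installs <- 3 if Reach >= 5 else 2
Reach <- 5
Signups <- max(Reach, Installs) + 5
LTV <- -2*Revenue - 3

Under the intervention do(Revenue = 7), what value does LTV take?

-17

The intervention breaks the incoming arrows to Revenue: Revenue <- -3*Churn - 2 no longer applies, and Revenue = 7.
LTV = -2*Revenue - 3  [with Revenue=7]  = -17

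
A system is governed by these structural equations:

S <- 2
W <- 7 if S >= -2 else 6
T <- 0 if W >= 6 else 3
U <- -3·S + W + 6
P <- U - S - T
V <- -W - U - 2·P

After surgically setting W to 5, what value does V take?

Under do(W=5), the mechanism W <- 7 if S >= -2 else 6 is discarded; W is fixed at 5.
T = 0 if W >= 6 else 3  [with W=5]  = 3
U = -3·S + W + 6  [with S=2, W=5]  = 5
P = U - S - T  [with U=5, S=2, T=3]  = 0
V = -W - U - 2·P  [with W=5, U=5, P=0]  = -10

-10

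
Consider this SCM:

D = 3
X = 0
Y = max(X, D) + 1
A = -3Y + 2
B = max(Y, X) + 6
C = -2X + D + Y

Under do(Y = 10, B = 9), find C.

Setting Y = 10, B = 9 by intervention discards those variables' equations.
C = -2X + D + Y  [with X=0, D=3, Y=10]  = 13

13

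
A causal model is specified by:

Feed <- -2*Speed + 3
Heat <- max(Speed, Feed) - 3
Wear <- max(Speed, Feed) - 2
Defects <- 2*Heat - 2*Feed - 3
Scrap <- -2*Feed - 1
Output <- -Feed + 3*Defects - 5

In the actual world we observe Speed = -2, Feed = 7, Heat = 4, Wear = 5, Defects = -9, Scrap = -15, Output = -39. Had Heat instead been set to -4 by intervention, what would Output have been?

The intervention breaks the incoming arrows to Heat: Heat <- max(Speed, Feed) - 3 no longer applies, and Heat = -4.
Feed = -2*Speed + 3  [with Speed=-2]  = 7
Defects = 2*Heat - 2*Feed - 3  [with Heat=-4, Feed=7]  = -25
Output = -Feed + 3*Defects - 5  [with Feed=7, Defects=-25]  = -87

-87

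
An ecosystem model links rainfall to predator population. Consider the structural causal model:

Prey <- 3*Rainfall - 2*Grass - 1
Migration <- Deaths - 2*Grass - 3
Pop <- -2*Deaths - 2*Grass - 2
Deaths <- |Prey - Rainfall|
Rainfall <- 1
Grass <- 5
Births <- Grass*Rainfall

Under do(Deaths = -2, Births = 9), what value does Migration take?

Setting Deaths = -2, Births = 9 by intervention discards those variables' equations.
Migration = Deaths - 2*Grass - 3  [with Deaths=-2, Grass=5]  = -15

-15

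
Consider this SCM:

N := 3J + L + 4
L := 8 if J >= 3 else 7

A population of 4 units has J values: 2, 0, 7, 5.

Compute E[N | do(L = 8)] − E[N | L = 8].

-7.5

do(L=8) breaks L's dependence on J. With L=8 fixed, N across the units is 18, 12, 33, 27, mean 22.5.
Observing L=8 restricts to units where L's equation naturally yields 8: J ∈ {7, 5}. In that subpopulation N = 33, 27, mean 30.
Difference = 22.5 − 30 = -7.5.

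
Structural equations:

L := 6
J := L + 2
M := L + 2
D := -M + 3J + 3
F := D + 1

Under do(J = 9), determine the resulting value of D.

22

Under do(J=9), the mechanism J := L + 2 is discarded; J is fixed at 9.
M = L + 2  [with L=6]  = 8
D = -M + 3J + 3  [with M=8, J=9]  = 22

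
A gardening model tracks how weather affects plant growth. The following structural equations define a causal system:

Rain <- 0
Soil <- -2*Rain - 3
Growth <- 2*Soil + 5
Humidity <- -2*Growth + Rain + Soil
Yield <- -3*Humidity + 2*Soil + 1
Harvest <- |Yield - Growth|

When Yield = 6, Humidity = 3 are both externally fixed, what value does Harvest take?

Setting Yield = 6, Humidity = 3 by intervention discards those variables' equations.
Soil = -2*Rain - 3  [with Rain=0]  = -3
Growth = 2*Soil + 5  [with Soil=-3]  = -1
Harvest = |Yield - Growth|  [with Yield=6, Growth=-1]  = 7

7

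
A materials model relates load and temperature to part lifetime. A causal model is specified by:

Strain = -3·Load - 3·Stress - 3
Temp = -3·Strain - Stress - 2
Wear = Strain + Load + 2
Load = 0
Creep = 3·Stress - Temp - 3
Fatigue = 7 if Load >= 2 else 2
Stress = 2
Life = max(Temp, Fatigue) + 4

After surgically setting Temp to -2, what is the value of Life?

6

do(Temp=-2) replaces the equation Temp = -3·Strain - Stress - 2 with the constant Temp = -2.
Fatigue = 7 if Load >= 2 else 2  [with Load=0]  = 2
Life = max(Temp, Fatigue) + 4  [with Temp=-2, Fatigue=2]  = 6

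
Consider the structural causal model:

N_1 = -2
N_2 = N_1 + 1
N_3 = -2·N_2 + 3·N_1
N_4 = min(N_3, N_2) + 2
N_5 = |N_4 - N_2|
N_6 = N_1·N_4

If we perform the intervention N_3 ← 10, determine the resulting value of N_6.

The intervention breaks the incoming arrows to N_3: N_3 = -2·N_2 + 3·N_1 no longer applies, and N_3 = 10.
N_2 = N_1 + 1  [with N_1=-2]  = -1
N_4 = min(N_3, N_2) + 2  [with N_3=10, N_2=-1]  = 1
N_6 = N_1·N_4  [with N_1=-2, N_4=1]  = -2

-2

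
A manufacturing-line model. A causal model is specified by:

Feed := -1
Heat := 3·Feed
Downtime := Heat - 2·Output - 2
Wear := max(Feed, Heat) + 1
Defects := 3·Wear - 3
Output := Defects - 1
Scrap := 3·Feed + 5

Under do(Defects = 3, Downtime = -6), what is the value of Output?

2

The joint intervention fixes Defects = 3, Downtime = -6, removing each variable's own equation.
Output = Defects - 1  [with Defects=3]  = 2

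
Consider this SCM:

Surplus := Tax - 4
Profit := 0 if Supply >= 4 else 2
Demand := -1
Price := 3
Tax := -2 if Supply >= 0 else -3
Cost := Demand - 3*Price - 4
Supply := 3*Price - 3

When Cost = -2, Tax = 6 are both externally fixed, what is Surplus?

2

Under do(Cost = -2, Tax = 6), each intervened variable's structural equation is replaced by its fixed value.
Surplus = Tax - 4  [with Tax=6]  = 2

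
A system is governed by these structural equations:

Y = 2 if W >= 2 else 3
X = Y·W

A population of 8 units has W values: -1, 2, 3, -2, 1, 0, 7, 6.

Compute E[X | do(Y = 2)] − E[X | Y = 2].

do(Y=2) breaks Y's dependence on W. With Y=2 fixed, X across the units is -2, 4, 6, -4, 2, 0, 14, 12, mean 4.
Observing Y=2 restricts to units where Y's equation naturally yields 2: W ∈ {2, 3, 7, 6}. In that subpopulation X = 4, 6, 14, 12, mean 9.
Difference = 4 − 9 = -5.

-5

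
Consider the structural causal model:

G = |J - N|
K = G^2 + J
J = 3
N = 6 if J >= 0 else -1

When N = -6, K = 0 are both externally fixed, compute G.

9

The joint intervention fixes N = -6, K = 0, removing each variable's own equation.
G = |J - N|  [with J=3, N=-6]  = 9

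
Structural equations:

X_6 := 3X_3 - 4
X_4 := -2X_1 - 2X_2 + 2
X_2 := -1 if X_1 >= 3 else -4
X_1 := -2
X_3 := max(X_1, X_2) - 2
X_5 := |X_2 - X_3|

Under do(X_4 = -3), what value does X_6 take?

-16

Under do(X_4=-3), the mechanism X_4 := -2X_1 - 2X_2 + 2 is discarded; X_4 is fixed at -3.
Since X_6 is not a descendant of the intervened variable, it is unaffected.
X_2 = -1 if X_1 >= 3 else -4  [with X_1=-2]  = -4
X_3 = max(X_1, X_2) - 2  [with X_1=-2, X_2=-4]  = -4
X_6 = 3X_3 - 4  [with X_3=-4]  = -16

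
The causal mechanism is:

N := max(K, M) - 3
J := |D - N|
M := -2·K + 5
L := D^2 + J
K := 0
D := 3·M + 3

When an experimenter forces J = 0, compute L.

The intervention breaks the incoming arrows to J: J := |D - N| no longer applies, and J = 0.
M = -2·K + 5  [with K=0]  = 5
D = 3·M + 3  [with M=5]  = 18
L = D^2 + J  [with D=18, J=0]  = 324

324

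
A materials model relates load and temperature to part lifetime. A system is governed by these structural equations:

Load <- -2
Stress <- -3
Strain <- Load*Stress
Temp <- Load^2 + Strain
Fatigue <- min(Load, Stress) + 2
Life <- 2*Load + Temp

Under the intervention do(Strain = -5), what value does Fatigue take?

do(Strain=-5) replaces the equation Strain <- Load*Stress with the constant Strain = -5.
Fatigue is not downstream of the intervention, so its value is determined by the original equations.
Fatigue = min(Load, Stress) + 2  [with Load=-2, Stress=-3]  = -1

-1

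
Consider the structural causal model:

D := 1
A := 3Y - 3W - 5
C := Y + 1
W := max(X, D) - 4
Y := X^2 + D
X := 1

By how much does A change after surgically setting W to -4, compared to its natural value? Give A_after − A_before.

do(W=-4) replaces the equation W := max(X, D) - 4 with the constant W = -4.
Y = X^2 + D  [with X=1, D=1]  = 2
A = 3Y - 3W - 5  [with Y=2, W=-4]  = 13
Without intervention: W = max(X, D) - 4  [with X=1, D=1]  = -3; Y = X^2 + D  [with X=1, D=1]  = 2; A = 3Y - 3W - 5  [with Y=2, W=-3]  = 10.
Change = 13 − 10 = 3.

3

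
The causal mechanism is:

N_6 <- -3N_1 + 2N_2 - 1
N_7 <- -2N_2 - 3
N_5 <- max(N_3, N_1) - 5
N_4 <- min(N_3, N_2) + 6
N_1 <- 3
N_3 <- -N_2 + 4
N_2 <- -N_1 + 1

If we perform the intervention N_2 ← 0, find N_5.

-1

do(N_2=0) replaces the equation N_2 <- -N_1 + 1 with the constant N_2 = 0.
N_3 = -N_2 + 4  [with N_2=0]  = 4
N_5 = max(N_3, N_1) - 5  [with N_3=4, N_1=3]  = -1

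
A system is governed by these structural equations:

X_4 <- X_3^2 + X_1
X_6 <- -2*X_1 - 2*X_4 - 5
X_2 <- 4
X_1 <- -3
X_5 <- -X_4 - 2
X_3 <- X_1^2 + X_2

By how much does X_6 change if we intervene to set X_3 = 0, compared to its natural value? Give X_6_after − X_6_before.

338

The intervention breaks the incoming arrows to X_3: X_3 <- X_1^2 + X_2 no longer applies, and X_3 = 0.
X_4 = X_3^2 + X_1  [with X_3=0, X_1=-3]  = -3
X_6 = -2*X_1 - 2*X_4 - 5  [with X_1=-3, X_4=-3]  = 7
Without intervention: X_3 = X_1^2 + X_2  [with X_1=-3, X_2=4]  = 13; X_4 = X_3^2 + X_1  [with X_3=13, X_1=-3]  = 166; X_6 = -2*X_1 - 2*X_4 - 5  [with X_1=-3, X_4=166]  = -331.
Change = 7 − (-331) = 338.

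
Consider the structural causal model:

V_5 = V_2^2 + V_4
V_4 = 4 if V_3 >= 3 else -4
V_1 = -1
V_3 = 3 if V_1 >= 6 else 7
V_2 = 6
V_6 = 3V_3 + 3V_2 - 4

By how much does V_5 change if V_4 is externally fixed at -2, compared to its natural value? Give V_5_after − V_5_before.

Intervening sets V_4 = -2 and removes its equation (V_4 = 4 if V_3 >= 3 else -4).
V_5 = V_2^2 + V_4  [with V_2=6, V_4=-2]  = 34
Without intervention: V_3 = 3 if V_1 >= 6 else 7  [with V_1=-1]  = 7; V_4 = 4 if V_3 >= 3 else -4  [with V_3=7]  = 4; V_5 = V_2^2 + V_4  [with V_2=6, V_4=4]  = 40.
Change = 34 − 40 = -6.

-6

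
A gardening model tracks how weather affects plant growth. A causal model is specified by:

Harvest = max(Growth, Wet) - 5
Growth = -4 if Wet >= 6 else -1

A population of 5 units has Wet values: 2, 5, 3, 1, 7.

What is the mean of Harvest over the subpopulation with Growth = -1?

Conditioning on Growth=-1 selects the 4 unit(s) with Wet ∈ {2, 5, 3, 1}. Their Harvest values: -3, 0, -2, -4. Mean = -2.25.

-2.25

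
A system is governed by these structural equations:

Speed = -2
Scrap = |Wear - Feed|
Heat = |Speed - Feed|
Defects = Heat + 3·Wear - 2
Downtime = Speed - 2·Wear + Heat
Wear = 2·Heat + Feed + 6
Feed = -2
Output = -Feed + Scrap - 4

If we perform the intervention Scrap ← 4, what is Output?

2

Intervening sets Scrap = 4 and removes its equation (Scrap = |Wear - Feed|).
Output = -Feed + Scrap - 4  [with Feed=-2, Scrap=4]  = 2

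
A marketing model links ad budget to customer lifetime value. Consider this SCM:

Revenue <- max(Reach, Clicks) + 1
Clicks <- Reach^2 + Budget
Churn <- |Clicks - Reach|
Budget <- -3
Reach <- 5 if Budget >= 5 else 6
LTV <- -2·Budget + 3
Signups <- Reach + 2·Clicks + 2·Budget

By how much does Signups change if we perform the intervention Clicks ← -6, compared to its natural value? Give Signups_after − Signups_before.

The intervention breaks the incoming arrows to Clicks: Clicks <- Reach^2 + Budget no longer applies, and Clicks = -6.
Reach = 5 if Budget >= 5 else 6  [with Budget=-3]  = 6
Signups = Reach + 2·Clicks + 2·Budget  [with Reach=6, Clicks=-6, Budget=-3]  = -12
Without intervention: Reach = 5 if Budget >= 5 else 6  [with Budget=-3]  = 6; Clicks = Reach^2 + Budget  [with Reach=6, Budget=-3]  = 33; Signups = Reach + 2·Clicks + 2·Budget  [with Reach=6, Clicks=33, Budget=-3]  = 66.
Change = -12 − 66 = -78.

-78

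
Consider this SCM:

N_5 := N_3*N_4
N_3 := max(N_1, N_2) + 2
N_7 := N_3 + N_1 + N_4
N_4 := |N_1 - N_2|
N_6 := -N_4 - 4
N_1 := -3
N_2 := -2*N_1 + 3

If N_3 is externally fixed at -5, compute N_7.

The intervention breaks the incoming arrows to N_3: N_3 := max(N_1, N_2) + 2 no longer applies, and N_3 = -5.
N_2 = -2*N_1 + 3  [with N_1=-3]  = 9
N_4 = |N_1 - N_2|  [with N_1=-3, N_2=9]  = 12
N_7 = N_3 + N_1 + N_4  [with N_3=-5, N_1=-3, N_4=12]  = 4

4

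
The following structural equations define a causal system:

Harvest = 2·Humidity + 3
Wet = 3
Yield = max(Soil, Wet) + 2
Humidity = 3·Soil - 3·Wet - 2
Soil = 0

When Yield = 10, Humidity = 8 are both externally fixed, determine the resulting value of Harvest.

The joint intervention fixes Yield = 10, Humidity = 8, removing each variable's own equation.
Harvest = 2·Humidity + 3  [with Humidity=8]  = 19

19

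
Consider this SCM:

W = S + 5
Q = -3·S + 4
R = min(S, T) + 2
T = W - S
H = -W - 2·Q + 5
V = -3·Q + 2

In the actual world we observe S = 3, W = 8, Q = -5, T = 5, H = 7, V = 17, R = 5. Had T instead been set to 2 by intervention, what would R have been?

The intervention breaks the incoming arrows to T: T = W - S no longer applies, and T = 2.
R = min(S, T) + 2  [with S=3, T=2]  = 4

4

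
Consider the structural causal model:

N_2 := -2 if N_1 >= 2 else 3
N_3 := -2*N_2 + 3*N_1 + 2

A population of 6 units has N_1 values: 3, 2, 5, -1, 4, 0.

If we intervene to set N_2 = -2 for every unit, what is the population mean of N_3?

12.5

Every unit gets N_2=-2 under the intervention. N_3 values become 15, 12, 21, 3, 18, 6; E[N_3|do(N_2=-2)] = 12.5.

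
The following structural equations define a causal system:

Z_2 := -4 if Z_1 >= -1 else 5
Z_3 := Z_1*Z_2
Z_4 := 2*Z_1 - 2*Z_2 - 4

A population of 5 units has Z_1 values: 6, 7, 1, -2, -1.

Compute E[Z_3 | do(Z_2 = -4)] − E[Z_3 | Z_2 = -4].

The intervention sets Z_2=-4 in all 5 units regardless of Z_1. Recomputing Z_3 per unit gives -24, -28, -4, 8, 4; average -8.8.
E[Z_3|Z_2=-4] averages over only the 4 units with Z_2=-4 (Z_1 = 6, 7, 1, -1): Z_3 = -24, -28, -4, 4, mean -13.
Difference = -8.8 − (-13) = 4.2.

4.2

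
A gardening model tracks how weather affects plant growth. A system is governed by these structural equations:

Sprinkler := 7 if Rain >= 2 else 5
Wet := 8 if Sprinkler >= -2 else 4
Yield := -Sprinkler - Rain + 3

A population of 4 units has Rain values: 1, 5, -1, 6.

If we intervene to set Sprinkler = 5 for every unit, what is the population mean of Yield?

do(Sprinkler=5) breaks Sprinkler's dependence on Rain. With Sprinkler=5 fixed, Yield across the units is -3, -7, -1, -8, mean -4.75.

-4.75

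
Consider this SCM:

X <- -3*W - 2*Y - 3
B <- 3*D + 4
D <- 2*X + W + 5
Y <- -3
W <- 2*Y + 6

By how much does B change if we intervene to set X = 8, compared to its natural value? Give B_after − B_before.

30

do(X=8) replaces the equation X <- -3*W - 2*Y - 3 with the constant X = 8.
W = 2*Y + 6  [with Y=-3]  = 0
D = 2*X + W + 5  [with X=8, W=0]  = 21
B = 3*D + 4  [with D=21]  = 67
Without intervention: W = 2*Y + 6  [with Y=-3]  = 0; X = -3*W - 2*Y - 3  [with W=0, Y=-3]  = 3; D = 2*X + W + 5  [with X=3, W=0]  = 11; B = 3*D + 4  [with D=11]  = 37.
Change = 67 − 37 = 30.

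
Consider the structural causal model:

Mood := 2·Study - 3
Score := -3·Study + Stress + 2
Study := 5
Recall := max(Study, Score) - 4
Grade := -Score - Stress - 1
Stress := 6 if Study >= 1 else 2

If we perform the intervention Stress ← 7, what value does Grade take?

Under do(Stress=7), the mechanism Stress := 6 if Study >= 1 else 2 is discarded; Stress is fixed at 7.
Score = -3·Study + Stress + 2  [with Study=5, Stress=7]  = -6
Grade = -Score - Stress - 1  [with Score=-6, Stress=7]  = -2

-2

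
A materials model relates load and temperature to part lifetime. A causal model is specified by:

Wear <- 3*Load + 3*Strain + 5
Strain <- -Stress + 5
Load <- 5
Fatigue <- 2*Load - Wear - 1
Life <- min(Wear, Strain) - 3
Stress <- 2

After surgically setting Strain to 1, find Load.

5

Under do(Strain=1), the mechanism Strain <- -Stress + 5 is discarded; Strain is fixed at 1.
Load is not downstream of the intervention, so its value is determined by the original equations.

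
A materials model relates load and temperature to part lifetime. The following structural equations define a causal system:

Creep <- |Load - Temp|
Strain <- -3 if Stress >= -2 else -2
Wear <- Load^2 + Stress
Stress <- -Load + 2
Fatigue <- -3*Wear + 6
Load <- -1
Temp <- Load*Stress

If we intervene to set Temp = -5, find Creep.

4

Intervening sets Temp = -5 and removes its equation (Temp <- Load*Stress).
Creep = |Load - Temp|  [with Load=-1, Temp=-5]  = 4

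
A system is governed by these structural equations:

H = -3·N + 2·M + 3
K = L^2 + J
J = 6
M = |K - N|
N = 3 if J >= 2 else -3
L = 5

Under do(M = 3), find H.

0

The intervention breaks the incoming arrows to M: M = |K - N| no longer applies, and M = 3.
N = 3 if J >= 2 else -3  [with J=6]  = 3
H = -3·N + 2·M + 3  [with N=3, M=3]  = 0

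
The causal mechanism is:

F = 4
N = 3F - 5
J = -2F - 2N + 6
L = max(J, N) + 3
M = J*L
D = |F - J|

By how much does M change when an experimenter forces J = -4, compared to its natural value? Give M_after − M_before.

120

do(J=-4) replaces the equation J = -2F - 2N + 6 with the constant J = -4.
N = 3F - 5  [with F=4]  = 7
L = max(J, N) + 3  [with J=-4, N=7]  = 10
M = J*L  [with J=-4, L=10]  = -40
Without intervention: N = 3F - 5  [with F=4]  = 7; J = -2F - 2N + 6  [with F=4, N=7]  = -16; L = max(J, N) + 3  [with J=-16, N=7]  = 10; M = J*L  [with J=-16, L=10]  = -160.
Change = -40 − (-160) = 120.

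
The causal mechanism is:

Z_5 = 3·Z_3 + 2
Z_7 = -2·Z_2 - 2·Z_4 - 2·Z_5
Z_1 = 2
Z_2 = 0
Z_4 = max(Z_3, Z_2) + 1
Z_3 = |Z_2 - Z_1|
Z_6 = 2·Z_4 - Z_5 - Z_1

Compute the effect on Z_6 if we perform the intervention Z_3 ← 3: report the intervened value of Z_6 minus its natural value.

The intervention breaks the incoming arrows to Z_3: Z_3 = |Z_2 - Z_1| no longer applies, and Z_3 = 3.
Z_4 = max(Z_3, Z_2) + 1  [with Z_3=3, Z_2=0]  = 4
Z_5 = 3·Z_3 + 2  [with Z_3=3]  = 11
Z_6 = 2·Z_4 - Z_5 - Z_1  [with Z_4=4, Z_5=11, Z_1=2]  = -5
Without intervention: Z_3 = |Z_2 - Z_1|  [with Z_2=0, Z_1=2]  = 2; Z_4 = max(Z_3, Z_2) + 1  [with Z_3=2, Z_2=0]  = 3; Z_5 = 3·Z_3 + 2  [with Z_3=2]  = 8; Z_6 = 2·Z_4 - Z_5 - Z_1  [with Z_4=3, Z_5=8, Z_1=2]  = -4.
Change = -5 − (-4) = -1.

-1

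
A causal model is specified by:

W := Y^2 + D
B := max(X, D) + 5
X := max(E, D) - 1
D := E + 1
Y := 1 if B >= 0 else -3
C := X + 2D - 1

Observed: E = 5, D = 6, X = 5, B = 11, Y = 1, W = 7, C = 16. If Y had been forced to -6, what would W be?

The intervention breaks the incoming arrows to Y: Y := 1 if B >= 0 else -3 no longer applies, and Y = -6.
D = E + 1  [with E=5]  = 6
W = Y^2 + D  [with Y=-6, D=6]  = 42

42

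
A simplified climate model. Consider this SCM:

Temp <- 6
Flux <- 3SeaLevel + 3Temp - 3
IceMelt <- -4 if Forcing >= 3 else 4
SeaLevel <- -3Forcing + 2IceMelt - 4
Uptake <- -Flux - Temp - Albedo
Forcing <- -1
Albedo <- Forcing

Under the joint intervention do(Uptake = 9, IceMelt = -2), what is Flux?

0

Setting Uptake = 9, IceMelt = -2 by intervention discards those variables' equations.
SeaLevel = -3Forcing + 2IceMelt - 4  [with Forcing=-1, IceMelt=-2]  = -5
Flux = 3SeaLevel + 3Temp - 3  [with SeaLevel=-5, Temp=6]  = 0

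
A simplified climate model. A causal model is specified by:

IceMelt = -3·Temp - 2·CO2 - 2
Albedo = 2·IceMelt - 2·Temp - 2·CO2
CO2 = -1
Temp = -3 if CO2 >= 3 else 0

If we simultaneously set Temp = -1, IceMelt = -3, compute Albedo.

Setting Temp = -1, IceMelt = -3 by intervention discards those variables' equations.
Albedo = 2·IceMelt - 2·Temp - 2·CO2  [with IceMelt=-3, Temp=-1, CO2=-1]  = -2

-2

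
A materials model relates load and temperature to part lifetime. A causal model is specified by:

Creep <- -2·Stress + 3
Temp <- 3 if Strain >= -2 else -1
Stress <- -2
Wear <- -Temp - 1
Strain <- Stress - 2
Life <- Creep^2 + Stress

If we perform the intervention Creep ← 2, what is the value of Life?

2

Under do(Creep=2), the mechanism Creep <- -2·Stress + 3 is discarded; Creep is fixed at 2.
Life = Creep^2 + Stress  [with Creep=2, Stress=-2]  = 2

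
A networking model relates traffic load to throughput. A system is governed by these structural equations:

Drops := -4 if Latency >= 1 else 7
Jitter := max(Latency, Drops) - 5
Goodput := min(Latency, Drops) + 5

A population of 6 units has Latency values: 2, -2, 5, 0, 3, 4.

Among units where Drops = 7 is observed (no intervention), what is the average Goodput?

E[Goodput|Drops=7] averages over only the 2 units with Drops=7 (Latency = -2, 0): Goodput = 3, 5, mean 4.

4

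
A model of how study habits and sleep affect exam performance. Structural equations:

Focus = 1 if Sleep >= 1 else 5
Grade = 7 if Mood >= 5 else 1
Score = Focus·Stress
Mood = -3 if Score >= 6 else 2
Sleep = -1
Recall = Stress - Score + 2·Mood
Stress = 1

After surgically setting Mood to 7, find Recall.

10

The intervention breaks the incoming arrows to Mood: Mood = -3 if Score >= 6 else 2 no longer applies, and Mood = 7.
Focus = 1 if Sleep >= 1 else 5  [with Sleep=-1]  = 5
Score = Focus·Stress  [with Focus=5, Stress=1]  = 5
Recall = Stress - Score + 2·Mood  [with Stress=1, Score=5, Mood=7]  = 10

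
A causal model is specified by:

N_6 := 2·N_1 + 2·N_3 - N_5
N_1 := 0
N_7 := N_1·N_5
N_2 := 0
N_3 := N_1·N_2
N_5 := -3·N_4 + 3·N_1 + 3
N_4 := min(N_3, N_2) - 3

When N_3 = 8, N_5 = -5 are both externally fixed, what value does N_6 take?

21

Setting N_3 = 8, N_5 = -5 by intervention discards those variables' equations.
N_6 = 2·N_1 + 2·N_3 - N_5  [with N_1=0, N_3=8, N_5=-5]  = 21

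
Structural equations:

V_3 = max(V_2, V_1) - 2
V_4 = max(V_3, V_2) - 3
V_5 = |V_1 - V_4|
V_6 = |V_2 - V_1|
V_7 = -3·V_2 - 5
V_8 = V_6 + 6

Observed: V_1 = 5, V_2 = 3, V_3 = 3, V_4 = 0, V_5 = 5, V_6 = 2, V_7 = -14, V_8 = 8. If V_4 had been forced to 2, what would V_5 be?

3

Intervening sets V_4 = 2 and removes its equation (V_4 = max(V_3, V_2) - 3).
V_5 = |V_1 - V_4|  [with V_1=5, V_4=2]  = 3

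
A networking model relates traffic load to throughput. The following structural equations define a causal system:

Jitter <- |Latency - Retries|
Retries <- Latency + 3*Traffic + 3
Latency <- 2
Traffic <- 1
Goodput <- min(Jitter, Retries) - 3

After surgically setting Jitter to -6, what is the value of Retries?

8

Under do(Jitter=-6), the mechanism Jitter <- |Latency - Retries| is discarded; Jitter is fixed at -6.
Since Retries is not a descendant of the intervened variable, it is unaffected.
Retries = Latency + 3*Traffic + 3  [with Latency=2, Traffic=1]  = 8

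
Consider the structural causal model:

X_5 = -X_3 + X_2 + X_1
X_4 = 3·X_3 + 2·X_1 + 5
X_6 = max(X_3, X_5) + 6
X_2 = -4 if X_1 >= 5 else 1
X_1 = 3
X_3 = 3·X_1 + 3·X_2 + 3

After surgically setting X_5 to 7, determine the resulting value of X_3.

15

do(X_5=7) replaces the equation X_5 = -X_3 + X_2 + X_1 with the constant X_5 = 7.
X_3 is not downstream of the intervention, so its value is determined by the original equations.
X_2 = -4 if X_1 >= 5 else 1  [with X_1=3]  = 1
X_3 = 3·X_1 + 3·X_2 + 3  [with X_1=3, X_2=1]  = 15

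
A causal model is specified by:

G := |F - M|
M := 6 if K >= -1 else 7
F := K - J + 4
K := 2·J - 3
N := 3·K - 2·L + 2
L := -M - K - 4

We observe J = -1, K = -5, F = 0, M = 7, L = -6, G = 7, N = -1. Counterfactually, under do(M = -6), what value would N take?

-27

The intervention breaks the incoming arrows to M: M := 6 if K >= -1 else 7 no longer applies, and M = -6.
K = 2·J - 3  [with J=-1]  = -5
L = -M - K - 4  [with M=-6, K=-5]  = 7
N = 3·K - 2·L + 2  [with K=-5, L=7]  = -27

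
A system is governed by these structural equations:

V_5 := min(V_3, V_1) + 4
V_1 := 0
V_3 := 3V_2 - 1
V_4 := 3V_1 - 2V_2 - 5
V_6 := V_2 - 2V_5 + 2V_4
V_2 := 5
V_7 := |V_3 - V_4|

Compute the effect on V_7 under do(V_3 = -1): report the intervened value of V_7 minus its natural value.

The intervention breaks the incoming arrows to V_3: V_3 := 3V_2 - 1 no longer applies, and V_3 = -1.
V_4 = 3V_1 - 2V_2 - 5  [with V_1=0, V_2=5]  = -15
V_7 = |V_3 - V_4|  [with V_3=-1, V_4=-15]  = 14
Without intervention: V_3 = 3V_2 - 1  [with V_2=5]  = 14; V_4 = 3V_1 - 2V_2 - 5  [with V_1=0, V_2=5]  = -15; V_7 = |V_3 - V_4|  [with V_3=14, V_4=-15]  = 29.
Change = 14 − 29 = -15.

-15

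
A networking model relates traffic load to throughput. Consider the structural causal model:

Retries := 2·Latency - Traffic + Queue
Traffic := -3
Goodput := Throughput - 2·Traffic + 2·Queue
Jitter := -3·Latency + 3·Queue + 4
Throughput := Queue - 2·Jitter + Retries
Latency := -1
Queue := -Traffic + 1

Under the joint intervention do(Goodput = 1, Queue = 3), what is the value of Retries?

The joint intervention fixes Goodput = 1, Queue = 3, removing each variable's own equation.
Retries = 2·Latency - Traffic + Queue  [with Latency=-1, Traffic=-3, Queue=3]  = 4

4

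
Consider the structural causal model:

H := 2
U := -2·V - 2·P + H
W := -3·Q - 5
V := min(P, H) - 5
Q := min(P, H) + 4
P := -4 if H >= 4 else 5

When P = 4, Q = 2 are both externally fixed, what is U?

0

Setting P = 4, Q = 2 by intervention discards those variables' equations.
V = min(P, H) - 5  [with P=4, H=2]  = -3
U = -2·V - 2·P + H  [with V=-3, P=4, H=2]  = 0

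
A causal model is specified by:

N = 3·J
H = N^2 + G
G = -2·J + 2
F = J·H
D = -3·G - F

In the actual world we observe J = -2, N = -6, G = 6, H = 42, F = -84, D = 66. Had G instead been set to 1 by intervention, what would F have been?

-74

do(G=1) replaces the equation G = -2·J + 2 with the constant G = 1.
N = 3·J  [with J=-2]  = -6
H = N^2 + G  [with N=-6, G=1]  = 37
F = J·H  [with J=-2, H=37]  = -74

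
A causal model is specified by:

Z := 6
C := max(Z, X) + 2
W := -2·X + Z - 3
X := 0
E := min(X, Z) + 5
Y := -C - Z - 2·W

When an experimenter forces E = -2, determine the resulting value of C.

do(E=-2) replaces the equation E := min(X, Z) + 5 with the constant E = -2.
No directed path runs from E to C, so C keeps its natural value.
C = max(Z, X) + 2  [with Z=6, X=0]  = 8

8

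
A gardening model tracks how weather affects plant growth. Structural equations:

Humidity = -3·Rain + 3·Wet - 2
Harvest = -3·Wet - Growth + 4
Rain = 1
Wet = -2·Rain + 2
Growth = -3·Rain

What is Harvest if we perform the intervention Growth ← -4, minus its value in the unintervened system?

do(Growth=-4) replaces the equation Growth = -3·Rain with the constant Growth = -4.
Wet = -2·Rain + 2  [with Rain=1]  = 0
Harvest = -3·Wet - Growth + 4  [with Wet=0, Growth=-4]  = 8
Without intervention: Wet = -2·Rain + 2  [with Rain=1]  = 0; Growth = -3·Rain  [with Rain=1]  = -3; Harvest = -3·Wet - Growth + 4  [with Wet=0, Growth=-3]  = 7.
Change = 8 − 7 = 1.

1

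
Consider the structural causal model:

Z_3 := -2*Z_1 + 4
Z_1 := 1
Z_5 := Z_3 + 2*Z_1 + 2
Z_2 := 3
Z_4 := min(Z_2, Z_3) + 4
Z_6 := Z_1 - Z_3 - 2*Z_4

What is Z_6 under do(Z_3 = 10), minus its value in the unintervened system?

The intervention breaks the incoming arrows to Z_3: Z_3 := -2*Z_1 + 4 no longer applies, and Z_3 = 10.
Z_4 = min(Z_2, Z_3) + 4  [with Z_2=3, Z_3=10]  = 7
Z_6 = Z_1 - Z_3 - 2*Z_4  [with Z_1=1, Z_3=10, Z_4=7]  = -23
Without intervention: Z_3 = -2*Z_1 + 4  [with Z_1=1]  = 2; Z_4 = min(Z_2, Z_3) + 4  [with Z_2=3, Z_3=2]  = 6; Z_6 = Z_1 - Z_3 - 2*Z_4  [with Z_1=1, Z_3=2, Z_4=6]  = -13.
Change = -23 − (-13) = -10.

-10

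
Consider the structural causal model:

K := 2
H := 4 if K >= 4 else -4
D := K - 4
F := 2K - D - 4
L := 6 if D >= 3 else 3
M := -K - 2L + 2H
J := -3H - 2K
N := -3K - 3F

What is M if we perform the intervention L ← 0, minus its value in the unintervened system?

The intervention breaks the incoming arrows to L: L := 6 if D >= 3 else 3 no longer applies, and L = 0.
H = 4 if K >= 4 else -4  [with K=2]  = -4
M = -K - 2L + 2H  [with K=2, L=0, H=-4]  = -10
Without intervention: H = 4 if K >= 4 else -4  [with K=2]  = -4; D = K - 4  [with K=2]  = -2; L = 6 if D >= 3 else 3  [with D=-2]  = 3; M = -K - 2L + 2H  [with K=2, L=3, H=-4]  = -16.
Change = -10 − (-16) = 6.

6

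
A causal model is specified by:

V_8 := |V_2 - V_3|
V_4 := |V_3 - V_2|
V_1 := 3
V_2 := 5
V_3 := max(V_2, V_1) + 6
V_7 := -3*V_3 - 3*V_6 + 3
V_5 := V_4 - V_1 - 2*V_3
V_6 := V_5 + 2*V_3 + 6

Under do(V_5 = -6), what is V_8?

6

do(V_5=-6) replaces the equation V_5 := V_4 - V_1 - 2*V_3 with the constant V_5 = -6.
V_8 is not downstream of the intervention, so its value is determined by the original equations.
V_3 = max(V_2, V_1) + 6  [with V_2=5, V_1=3]  = 11
V_8 = |V_2 - V_3|  [with V_2=5, V_3=11]  = 6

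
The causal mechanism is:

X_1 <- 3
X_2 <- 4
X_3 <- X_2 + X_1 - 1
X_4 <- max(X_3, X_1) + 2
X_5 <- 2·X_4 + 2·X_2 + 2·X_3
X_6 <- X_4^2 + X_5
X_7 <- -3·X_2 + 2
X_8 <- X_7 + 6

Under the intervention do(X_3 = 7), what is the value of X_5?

40

do(X_3=7) replaces the equation X_3 <- X_2 + X_1 - 1 with the constant X_3 = 7.
X_4 = max(X_3, X_1) + 2  [with X_3=7, X_1=3]  = 9
X_5 = 2·X_4 + 2·X_2 + 2·X_3  [with X_4=9, X_2=4, X_3=7]  = 40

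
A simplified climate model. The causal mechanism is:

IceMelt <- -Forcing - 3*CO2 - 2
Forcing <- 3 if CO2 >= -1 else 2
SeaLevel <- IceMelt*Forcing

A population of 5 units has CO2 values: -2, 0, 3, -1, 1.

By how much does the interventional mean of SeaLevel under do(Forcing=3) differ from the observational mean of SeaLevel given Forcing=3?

Every unit gets Forcing=3 under the intervention. SeaLevel values become 3, -15, -42, -6, -24; E[SeaLevel|do(Forcing=3)] = -16.8.
Conditioning on Forcing=3 selects the 4 unit(s) with CO2 ∈ {0, 3, -1, 1}. Their SeaLevel values: -15, -42, -6, -24. Mean = -21.75.
Difference = -16.8 − (-21.75) = 4.95.

4.95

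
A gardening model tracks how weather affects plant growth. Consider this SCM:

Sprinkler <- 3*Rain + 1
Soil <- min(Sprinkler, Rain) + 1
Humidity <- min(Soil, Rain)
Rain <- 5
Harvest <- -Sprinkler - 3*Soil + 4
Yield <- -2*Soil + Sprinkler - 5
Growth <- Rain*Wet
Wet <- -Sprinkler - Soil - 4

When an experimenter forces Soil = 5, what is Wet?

-25

The intervention breaks the incoming arrows to Soil: Soil <- min(Sprinkler, Rain) + 1 no longer applies, and Soil = 5.
Sprinkler = 3*Rain + 1  [with Rain=5]  = 16
Wet = -Sprinkler - Soil - 4  [with Sprinkler=16, Soil=5]  = -25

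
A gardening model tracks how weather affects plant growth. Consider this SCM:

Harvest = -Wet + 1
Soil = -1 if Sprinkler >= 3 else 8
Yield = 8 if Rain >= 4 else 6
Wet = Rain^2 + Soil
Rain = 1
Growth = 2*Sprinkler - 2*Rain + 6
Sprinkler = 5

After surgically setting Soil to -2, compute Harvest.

2

The intervention breaks the incoming arrows to Soil: Soil = -1 if Sprinkler >= 3 else 8 no longer applies, and Soil = -2.
Wet = Rain^2 + Soil  [with Rain=1, Soil=-2]  = -1
Harvest = -Wet + 1  [with Wet=-1]  = 2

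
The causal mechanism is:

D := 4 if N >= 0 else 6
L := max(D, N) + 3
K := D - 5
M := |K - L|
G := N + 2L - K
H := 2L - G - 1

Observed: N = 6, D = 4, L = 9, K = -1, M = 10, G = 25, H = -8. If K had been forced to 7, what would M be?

Intervening sets K = 7 and removes its equation (K := D - 5).
D = 4 if N >= 0 else 6  [with N=6]  = 4
L = max(D, N) + 3  [with D=4, N=6]  = 9
M = |K - L|  [with K=7, L=9]  = 2

2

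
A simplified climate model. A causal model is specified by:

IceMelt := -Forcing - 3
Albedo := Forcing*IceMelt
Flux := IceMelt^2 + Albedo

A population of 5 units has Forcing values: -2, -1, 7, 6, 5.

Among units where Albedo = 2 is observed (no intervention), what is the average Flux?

Conditioning on Albedo=2 selects the 2 unit(s) with Forcing ∈ {-2, -1}. Their Flux values: 3, 6. Mean = 4.5.

4.5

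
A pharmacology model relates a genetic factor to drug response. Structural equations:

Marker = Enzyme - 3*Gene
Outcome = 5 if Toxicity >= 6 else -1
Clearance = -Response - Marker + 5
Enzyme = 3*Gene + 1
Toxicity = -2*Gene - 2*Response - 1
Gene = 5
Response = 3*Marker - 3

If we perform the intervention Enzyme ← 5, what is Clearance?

Under do(Enzyme=5), the mechanism Enzyme = 3*Gene + 1 is discarded; Enzyme is fixed at 5.
Marker = Enzyme - 3*Gene  [with Enzyme=5, Gene=5]  = -10
Response = 3*Marker - 3  [with Marker=-10]  = -33
Clearance = -Response - Marker + 5  [with Response=-33, Marker=-10]  = 48

48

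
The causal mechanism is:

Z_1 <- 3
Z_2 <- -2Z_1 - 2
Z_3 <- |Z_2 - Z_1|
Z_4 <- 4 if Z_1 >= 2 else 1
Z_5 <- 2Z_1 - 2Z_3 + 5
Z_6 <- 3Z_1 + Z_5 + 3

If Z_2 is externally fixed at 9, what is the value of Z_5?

-1

do(Z_2=9) replaces the equation Z_2 <- -2Z_1 - 2 with the constant Z_2 = 9.
Z_3 = |Z_2 - Z_1|  [with Z_2=9, Z_1=3]  = 6
Z_5 = 2Z_1 - 2Z_3 + 5  [with Z_1=3, Z_3=6]  = -1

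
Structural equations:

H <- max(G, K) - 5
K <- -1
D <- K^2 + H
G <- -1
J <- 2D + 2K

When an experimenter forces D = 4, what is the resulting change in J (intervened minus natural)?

Intervening sets D = 4 and removes its equation (D <- K^2 + H).
J = 2D + 2K  [with D=4, K=-1]  = 6
Without intervention: H = max(G, K) - 5  [with G=-1, K=-1]  = -6; D = K^2 + H  [with K=-1, H=-6]  = -5; J = 2D + 2K  [with D=-5, K=-1]  = -12.
Change = 6 − (-12) = 18.

18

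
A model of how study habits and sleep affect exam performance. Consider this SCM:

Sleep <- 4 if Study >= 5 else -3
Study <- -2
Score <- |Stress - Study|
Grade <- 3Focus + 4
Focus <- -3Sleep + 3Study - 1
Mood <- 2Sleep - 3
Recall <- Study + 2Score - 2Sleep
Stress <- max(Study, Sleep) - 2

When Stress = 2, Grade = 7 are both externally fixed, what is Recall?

12

Under do(Stress = 2, Grade = 7), each intervened variable's structural equation is replaced by its fixed value.
Sleep = 4 if Study >= 5 else -3  [with Study=-2]  = -3
Score = |Stress - Study|  [with Stress=2, Study=-2]  = 4
Recall = Study + 2Score - 2Sleep  [with Study=-2, Score=4, Sleep=-3]  = 12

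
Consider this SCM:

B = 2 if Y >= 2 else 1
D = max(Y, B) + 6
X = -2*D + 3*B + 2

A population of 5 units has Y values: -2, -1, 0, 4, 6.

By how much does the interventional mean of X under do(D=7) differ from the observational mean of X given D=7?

Under do(D=7), D's equation is replaced by D=7 for every unit. Per-unit X: -9, -9, -9, -6, -6. Mean = -7.8.
Observing D=7 restricts to units where D's equation naturally yields 7: Y ∈ {-2, -1, 0}. In that subpopulation X = -9, -9, -9, mean -9.
Difference = -7.8 − (-9) = 1.2.

1.2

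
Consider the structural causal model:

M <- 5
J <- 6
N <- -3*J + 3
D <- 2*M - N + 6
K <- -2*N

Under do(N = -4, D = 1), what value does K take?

8

Setting N = -4, D = 1 by intervention discards those variables' equations.
K = -2*N  [with N=-4]  = 8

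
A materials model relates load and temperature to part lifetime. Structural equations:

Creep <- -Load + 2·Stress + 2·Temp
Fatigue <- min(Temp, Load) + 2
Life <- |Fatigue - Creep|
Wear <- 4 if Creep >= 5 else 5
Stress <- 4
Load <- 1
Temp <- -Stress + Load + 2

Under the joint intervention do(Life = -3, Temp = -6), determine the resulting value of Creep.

The joint intervention fixes Life = -3, Temp = -6, removing each variable's own equation.
Creep = -Load + 2·Stress + 2·Temp  [with Load=1, Stress=4, Temp=-6]  = -5

-5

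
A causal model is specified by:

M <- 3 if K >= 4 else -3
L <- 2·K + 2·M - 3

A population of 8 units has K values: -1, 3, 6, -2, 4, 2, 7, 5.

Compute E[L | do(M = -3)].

-3

Every unit gets M=-3 under the intervention. L values become -11, -3, 3, -13, -1, -5, 5, 1; E[L|do(M=-3)] = -3.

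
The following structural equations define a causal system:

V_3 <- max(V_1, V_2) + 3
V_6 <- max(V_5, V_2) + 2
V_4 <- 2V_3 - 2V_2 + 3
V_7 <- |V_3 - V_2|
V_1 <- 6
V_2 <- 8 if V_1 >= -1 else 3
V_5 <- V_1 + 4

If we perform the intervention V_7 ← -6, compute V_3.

11

Intervening sets V_7 = -6 and removes its equation (V_7 <- |V_3 - V_2|).
V_3 is not downstream of the intervention, so its value is determined by the original equations.
V_2 = 8 if V_1 >= -1 else 3  [with V_1=6]  = 8
V_3 = max(V_1, V_2) + 3  [with V_1=6, V_2=8]  = 11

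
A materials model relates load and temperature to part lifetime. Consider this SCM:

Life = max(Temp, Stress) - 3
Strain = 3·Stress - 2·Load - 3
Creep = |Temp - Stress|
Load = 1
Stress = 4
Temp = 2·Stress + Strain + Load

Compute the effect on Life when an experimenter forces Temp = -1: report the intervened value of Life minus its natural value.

-12

Under do(Temp=-1), the mechanism Temp = 2·Stress + Strain + Load is discarded; Temp is fixed at -1.
Life = max(Temp, Stress) - 3  [with Temp=-1, Stress=4]  = 1
Without intervention: Strain = 3·Stress - 2·Load - 3  [with Stress=4, Load=1]  = 7; Temp = 2·Stress + Strain + Load  [with Stress=4, Strain=7, Load=1]  = 16; Life = max(Temp, Stress) - 3  [with Temp=16, Stress=4]  = 13.
Change = 1 − 13 = -12.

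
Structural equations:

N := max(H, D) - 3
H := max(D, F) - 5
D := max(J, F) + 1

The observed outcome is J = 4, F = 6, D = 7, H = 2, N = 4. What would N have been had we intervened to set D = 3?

0

do(D=3) replaces the equation D := max(J, F) + 1 with the constant D = 3.
H = max(D, F) - 5  [with D=3, F=6]  = 1
N = max(H, D) - 3  [with H=1, D=3]  = 0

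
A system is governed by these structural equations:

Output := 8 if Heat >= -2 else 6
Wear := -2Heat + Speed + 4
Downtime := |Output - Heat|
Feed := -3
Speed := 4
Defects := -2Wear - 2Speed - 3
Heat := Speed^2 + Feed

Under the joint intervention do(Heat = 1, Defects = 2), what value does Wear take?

6

The joint intervention fixes Heat = 1, Defects = 2, removing each variable's own equation.
Wear = -2Heat + Speed + 4  [with Heat=1, Speed=4]  = 6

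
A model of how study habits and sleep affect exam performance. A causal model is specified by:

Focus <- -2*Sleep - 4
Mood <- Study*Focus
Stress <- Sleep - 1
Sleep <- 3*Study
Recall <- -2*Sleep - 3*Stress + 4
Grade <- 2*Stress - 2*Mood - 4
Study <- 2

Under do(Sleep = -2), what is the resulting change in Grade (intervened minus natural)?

-80

Under do(Sleep=-2), the mechanism Sleep <- 3*Study is discarded; Sleep is fixed at -2.
Stress = Sleep - 1  [with Sleep=-2]  = -3
Focus = -2*Sleep - 4  [with Sleep=-2]  = 0
Mood = Study*Focus  [with Study=2, Focus=0]  = 0
Grade = 2*Stress - 2*Mood - 4  [with Stress=-3, Mood=0]  = -10
Without intervention: Sleep = 3*Study  [with Study=2]  = 6; Stress = Sleep - 1  [with Sleep=6]  = 5; Focus = -2*Sleep - 4  [with Sleep=6]  = -16; Mood = Study*Focus  [with Study=2, Focus=-16]  = -32; Grade = 2*Stress - 2*Mood - 4  [with Stress=5, Mood=-32]  = 70.
Change = -10 − 70 = -80.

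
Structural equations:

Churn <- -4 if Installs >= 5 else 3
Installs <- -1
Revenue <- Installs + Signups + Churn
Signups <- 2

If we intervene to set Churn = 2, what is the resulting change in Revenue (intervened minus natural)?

The intervention breaks the incoming arrows to Churn: Churn <- -4 if Installs >= 5 else 3 no longer applies, and Churn = 2.
Revenue = Installs + Signups + Churn  [with Installs=-1, Signups=2, Churn=2]  = 3
Without intervention: Churn = -4 if Installs >= 5 else 3  [with Installs=-1]  = 3; Revenue = Installs + Signups + Churn  [with Installs=-1, Signups=2, Churn=3]  = 4.
Change = 3 − 4 = -1.

-1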